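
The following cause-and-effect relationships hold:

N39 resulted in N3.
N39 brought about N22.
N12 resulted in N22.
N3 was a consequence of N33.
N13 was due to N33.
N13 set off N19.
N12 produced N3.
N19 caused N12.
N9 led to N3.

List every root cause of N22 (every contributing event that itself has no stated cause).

N33, N39

Tracing upstream from N22: N22 ← N12 ← N19 ← N13 ← N33.
A separate upstream branch: N22 ← N39.
Each of those chain origins has no stated cause.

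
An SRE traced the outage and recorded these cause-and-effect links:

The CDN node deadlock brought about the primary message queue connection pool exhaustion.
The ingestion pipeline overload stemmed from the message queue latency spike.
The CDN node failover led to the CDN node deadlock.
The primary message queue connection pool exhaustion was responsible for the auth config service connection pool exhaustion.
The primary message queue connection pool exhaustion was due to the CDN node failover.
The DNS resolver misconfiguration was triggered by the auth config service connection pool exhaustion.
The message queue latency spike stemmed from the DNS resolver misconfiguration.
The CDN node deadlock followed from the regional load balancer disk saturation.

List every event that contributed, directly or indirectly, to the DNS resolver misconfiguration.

the CDN node deadlock, the CDN node failover, the auth config service connection pool exhaustion, the primary message queue connection pool exhaustion, the regional load balancer disk saturation

Immediate cause of the DNS resolver misconfiguration: the auth config service connection pool exhaustion.
Further upstream: the CDN node failover, the CDN node deadlock, the primary message queue connection pool exhaustion, the regional load balancer disk saturation.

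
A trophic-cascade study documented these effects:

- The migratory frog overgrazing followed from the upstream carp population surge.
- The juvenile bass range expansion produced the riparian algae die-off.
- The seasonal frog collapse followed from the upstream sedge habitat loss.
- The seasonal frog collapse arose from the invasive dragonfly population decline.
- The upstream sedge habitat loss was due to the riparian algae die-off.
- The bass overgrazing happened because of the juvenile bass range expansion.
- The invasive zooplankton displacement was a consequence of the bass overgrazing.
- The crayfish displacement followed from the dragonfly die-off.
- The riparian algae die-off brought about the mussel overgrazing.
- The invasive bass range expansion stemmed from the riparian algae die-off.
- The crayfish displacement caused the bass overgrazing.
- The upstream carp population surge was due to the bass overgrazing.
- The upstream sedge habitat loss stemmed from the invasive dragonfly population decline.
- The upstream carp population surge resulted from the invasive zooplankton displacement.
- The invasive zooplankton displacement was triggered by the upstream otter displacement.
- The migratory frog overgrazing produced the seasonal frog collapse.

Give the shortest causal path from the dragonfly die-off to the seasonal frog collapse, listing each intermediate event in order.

the dragonfly die-off → the crayfish displacement → the bass overgrazing → the upstream carp population surge → the migratory frog overgrazing → the seasonal frog collapse

the dragonfly die-off → the crayfish displacement
the crayfish displacement → the bass overgrazing
the bass overgrazing → the upstream carp population surge
the upstream carp population surge → the migratory frog overgrazing
the migratory frog overgrazing → the seasonal frog collapse
Length: 5 steps.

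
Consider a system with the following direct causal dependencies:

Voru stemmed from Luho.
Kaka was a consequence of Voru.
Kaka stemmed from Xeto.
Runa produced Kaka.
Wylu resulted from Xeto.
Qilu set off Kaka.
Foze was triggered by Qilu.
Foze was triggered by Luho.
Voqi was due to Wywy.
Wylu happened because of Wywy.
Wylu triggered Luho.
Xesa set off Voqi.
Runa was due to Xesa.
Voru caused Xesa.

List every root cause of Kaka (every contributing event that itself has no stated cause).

Qilu, Wywy, Xeto

Tracing upstream from Kaka: Kaka ← Xeto.
A separate upstream branch: Kaka ← Voru ← Luho ← Wylu ← Wywy.
A separate upstream branch: Kaka ← Qilu.
Each of those chain origins has no stated cause.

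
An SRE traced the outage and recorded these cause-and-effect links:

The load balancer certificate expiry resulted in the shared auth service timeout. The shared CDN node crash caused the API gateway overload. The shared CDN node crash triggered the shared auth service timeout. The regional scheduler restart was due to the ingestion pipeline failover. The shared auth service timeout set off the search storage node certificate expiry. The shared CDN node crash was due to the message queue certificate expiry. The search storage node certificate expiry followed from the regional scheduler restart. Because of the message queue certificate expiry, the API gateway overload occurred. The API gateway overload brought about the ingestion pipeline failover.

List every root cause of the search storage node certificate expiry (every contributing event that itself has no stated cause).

the load balancer certificate expiry, the message queue certificate expiry

Tracing upstream from the search storage node certificate expiry: the search storage node certificate expiry ← the shared auth service timeout ← the load balancer certificate expiry.
A separate upstream branch: the search storage node certificate expiry ← the shared auth service timeout ← the shared CDN node crash ← the message queue certificate expiry.
Each of those chain origins has no stated cause.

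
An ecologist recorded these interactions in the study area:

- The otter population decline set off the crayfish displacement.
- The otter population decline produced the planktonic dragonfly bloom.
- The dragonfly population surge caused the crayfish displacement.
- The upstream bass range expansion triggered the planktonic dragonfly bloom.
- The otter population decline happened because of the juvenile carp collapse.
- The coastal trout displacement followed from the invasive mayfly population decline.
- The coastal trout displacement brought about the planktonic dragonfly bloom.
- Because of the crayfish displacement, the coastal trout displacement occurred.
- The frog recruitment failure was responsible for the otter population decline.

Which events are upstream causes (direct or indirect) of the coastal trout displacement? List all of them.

Immediate causes of the coastal trout displacement: the invasive mayfly population decline, the crayfish displacement.
Further upstream: the juvenile carp collapse, the frog recruitment failure, the dragonfly population surge, the otter population decline.

the crayfish displacement, the dragonfly population surge, the frog recruitment failure, the invasive mayfly population decline, the juvenile carp collapse, the otter population decline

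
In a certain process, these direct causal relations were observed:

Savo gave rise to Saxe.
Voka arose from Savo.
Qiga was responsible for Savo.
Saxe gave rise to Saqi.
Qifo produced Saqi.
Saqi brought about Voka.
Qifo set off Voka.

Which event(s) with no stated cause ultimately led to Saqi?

Tracing upstream from Saqi: Saqi ← Saxe ← Savo ← Qiga.
A separate upstream branch: Saqi ← Qifo.
Each of those chain origins has no stated cause.

Qifo, Qiga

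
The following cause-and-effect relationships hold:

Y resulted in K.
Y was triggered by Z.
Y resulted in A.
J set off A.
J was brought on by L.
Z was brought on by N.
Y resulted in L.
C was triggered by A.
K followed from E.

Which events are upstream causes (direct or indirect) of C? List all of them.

Immediate cause of C: A.
Further upstream: N, Z, Y, L, J.

A, J, L, N, Y, Z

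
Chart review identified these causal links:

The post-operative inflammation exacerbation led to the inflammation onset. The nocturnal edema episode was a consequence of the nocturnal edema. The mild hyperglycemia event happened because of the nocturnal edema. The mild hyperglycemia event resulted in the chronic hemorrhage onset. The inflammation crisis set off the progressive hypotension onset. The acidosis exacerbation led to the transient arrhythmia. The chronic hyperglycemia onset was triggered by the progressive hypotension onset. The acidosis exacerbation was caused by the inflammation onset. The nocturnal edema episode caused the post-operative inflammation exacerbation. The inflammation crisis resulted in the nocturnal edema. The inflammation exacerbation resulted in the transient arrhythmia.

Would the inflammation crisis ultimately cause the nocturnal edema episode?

Yes

There is a causal chain: the inflammation crisis → the nocturnal edema → the nocturnal edema episode.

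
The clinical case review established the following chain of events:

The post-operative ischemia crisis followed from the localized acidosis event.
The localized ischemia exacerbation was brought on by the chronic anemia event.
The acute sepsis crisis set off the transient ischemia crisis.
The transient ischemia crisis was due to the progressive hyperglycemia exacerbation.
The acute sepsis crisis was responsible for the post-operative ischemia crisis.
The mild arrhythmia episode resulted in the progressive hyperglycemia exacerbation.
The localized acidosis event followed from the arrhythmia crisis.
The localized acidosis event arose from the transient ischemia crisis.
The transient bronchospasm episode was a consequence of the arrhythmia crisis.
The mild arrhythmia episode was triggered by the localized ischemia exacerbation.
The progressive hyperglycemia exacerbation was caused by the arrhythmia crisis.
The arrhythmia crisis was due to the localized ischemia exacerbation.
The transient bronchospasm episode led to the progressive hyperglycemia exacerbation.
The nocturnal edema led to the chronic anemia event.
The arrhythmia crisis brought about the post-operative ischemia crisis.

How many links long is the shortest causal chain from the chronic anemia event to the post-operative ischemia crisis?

3

Shortest chain: the chronic anemia event → the localized ischemia exacerbation → the arrhythmia crisis → the post-operative ischemia crisis.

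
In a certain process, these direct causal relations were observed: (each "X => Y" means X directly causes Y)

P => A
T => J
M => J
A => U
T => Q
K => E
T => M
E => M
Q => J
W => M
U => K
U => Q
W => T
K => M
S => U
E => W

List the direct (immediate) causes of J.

Upstream contributors include P, A, U, K, E, W, S, but only M, Q, T feed directly into J.

M, Q, T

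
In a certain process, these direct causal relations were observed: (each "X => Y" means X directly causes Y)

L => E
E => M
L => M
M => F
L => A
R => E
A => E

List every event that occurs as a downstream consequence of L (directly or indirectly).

A, E, F, M

Direct effects: A, E, M.
2 steps out: F.
Not reachable from it: R.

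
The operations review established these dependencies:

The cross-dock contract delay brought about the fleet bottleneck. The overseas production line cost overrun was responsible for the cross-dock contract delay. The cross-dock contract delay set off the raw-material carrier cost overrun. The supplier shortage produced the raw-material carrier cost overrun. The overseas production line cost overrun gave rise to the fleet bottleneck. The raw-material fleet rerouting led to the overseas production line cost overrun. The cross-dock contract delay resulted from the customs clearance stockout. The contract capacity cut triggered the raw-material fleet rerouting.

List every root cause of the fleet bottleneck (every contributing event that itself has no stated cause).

Tracing upstream from the fleet bottleneck: the fleet bottleneck ← the overseas production line cost overrun ← the raw-material fleet rerouting ← the contract capacity cut.
A separate upstream branch: the fleet bottleneck ← the cross-dock contract delay ← the customs clearance stockout.
Each of those chain origins has no stated cause.

the contract capacity cut, the customs clearance stockout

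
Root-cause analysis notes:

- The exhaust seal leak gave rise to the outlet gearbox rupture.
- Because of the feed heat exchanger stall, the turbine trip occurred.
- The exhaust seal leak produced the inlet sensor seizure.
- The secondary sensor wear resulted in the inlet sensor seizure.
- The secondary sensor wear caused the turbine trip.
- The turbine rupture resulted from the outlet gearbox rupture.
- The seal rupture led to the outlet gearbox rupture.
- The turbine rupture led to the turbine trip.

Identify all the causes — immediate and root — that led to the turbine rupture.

Immediate cause of the turbine rupture: the outlet gearbox rupture.
Further upstream: the exhaust seal leak, the seal rupture.

the exhaust seal leak, the outlet gearbox rupture, the seal rupture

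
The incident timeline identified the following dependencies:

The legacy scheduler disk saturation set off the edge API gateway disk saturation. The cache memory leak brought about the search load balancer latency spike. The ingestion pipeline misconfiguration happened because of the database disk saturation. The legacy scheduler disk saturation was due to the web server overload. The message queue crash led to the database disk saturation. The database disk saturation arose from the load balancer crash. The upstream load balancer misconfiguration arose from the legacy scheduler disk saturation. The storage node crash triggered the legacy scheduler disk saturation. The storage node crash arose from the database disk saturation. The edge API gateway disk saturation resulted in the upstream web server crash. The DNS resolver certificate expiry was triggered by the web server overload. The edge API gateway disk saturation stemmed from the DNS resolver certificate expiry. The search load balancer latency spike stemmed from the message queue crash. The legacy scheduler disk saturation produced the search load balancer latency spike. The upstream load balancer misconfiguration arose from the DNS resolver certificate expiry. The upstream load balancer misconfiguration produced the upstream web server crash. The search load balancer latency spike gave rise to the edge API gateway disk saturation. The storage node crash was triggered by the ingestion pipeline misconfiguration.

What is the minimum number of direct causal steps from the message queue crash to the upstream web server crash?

3

Shortest chain: the message queue crash → the search load balancer latency spike → the edge API gateway disk saturation → the upstream web server crash.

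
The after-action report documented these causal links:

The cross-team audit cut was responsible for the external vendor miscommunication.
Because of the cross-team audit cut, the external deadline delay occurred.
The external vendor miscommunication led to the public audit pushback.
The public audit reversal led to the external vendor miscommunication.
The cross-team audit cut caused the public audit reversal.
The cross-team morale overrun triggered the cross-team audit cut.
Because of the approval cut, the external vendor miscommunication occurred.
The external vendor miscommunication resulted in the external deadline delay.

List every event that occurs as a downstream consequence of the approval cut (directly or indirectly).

the external deadline delay, the external vendor miscommunication, the public audit pushback

Direct effects: the external vendor miscommunication.
2 steps out: the public audit pushback, the external deadline delay.
Not reachable from it: the cross-team morale overrun, the cross-team audit cut, the public audit reversal.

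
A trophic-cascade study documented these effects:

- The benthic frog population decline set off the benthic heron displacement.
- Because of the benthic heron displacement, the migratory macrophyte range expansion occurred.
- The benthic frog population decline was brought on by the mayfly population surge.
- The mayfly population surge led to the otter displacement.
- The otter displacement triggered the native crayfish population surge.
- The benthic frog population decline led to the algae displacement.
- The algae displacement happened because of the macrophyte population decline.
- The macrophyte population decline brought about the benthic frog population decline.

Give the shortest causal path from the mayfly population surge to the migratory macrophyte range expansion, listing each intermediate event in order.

the mayfly population surge → the benthic frog population decline
the benthic frog population decline → the benthic heron displacement
the benthic heron displacement → the migratory macrophyte range expansion
Length: 3 steps.

the mayfly population surge → the benthic frog population decline → the benthic heron displacement → the migratory macrophyte range expansion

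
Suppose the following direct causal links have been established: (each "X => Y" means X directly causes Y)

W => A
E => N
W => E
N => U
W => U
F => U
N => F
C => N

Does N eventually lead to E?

No

N leads to F, U; E is not among them.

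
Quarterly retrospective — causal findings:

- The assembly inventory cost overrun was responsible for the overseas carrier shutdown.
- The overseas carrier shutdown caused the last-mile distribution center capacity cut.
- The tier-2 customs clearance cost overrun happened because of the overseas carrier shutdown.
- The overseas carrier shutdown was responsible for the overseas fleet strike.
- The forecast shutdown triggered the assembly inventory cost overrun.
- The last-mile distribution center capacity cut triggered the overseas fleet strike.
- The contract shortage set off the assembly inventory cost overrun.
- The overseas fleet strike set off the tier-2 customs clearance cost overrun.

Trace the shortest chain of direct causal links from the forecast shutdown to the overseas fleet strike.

the forecast shutdown → the assembly inventory cost overrun → the overseas carrier shutdown → the overseas fleet strike

the forecast shutdown → the assembly inventory cost overrun
the assembly inventory cost overrun → the overseas carrier shutdown
the overseas carrier shutdown → the overseas fleet strike
Length: 3 steps.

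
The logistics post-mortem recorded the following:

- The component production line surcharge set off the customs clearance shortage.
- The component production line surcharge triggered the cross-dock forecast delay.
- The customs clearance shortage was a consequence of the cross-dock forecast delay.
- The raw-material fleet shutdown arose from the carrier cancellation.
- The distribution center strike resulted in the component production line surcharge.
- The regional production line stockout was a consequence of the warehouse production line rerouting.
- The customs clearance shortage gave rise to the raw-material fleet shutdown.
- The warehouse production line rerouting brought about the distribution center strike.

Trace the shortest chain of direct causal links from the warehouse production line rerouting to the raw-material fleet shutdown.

the warehouse production line rerouting → the distribution center strike → the component production line surcharge → the customs clearance shortage → the raw-material fleet shutdown

the warehouse production line rerouting → the distribution center strike
the distribution center strike → the component production line surcharge
the component production line surcharge → the customs clearance shortage
the customs clearance shortage → the raw-material fleet shutdown
Length: 4 steps.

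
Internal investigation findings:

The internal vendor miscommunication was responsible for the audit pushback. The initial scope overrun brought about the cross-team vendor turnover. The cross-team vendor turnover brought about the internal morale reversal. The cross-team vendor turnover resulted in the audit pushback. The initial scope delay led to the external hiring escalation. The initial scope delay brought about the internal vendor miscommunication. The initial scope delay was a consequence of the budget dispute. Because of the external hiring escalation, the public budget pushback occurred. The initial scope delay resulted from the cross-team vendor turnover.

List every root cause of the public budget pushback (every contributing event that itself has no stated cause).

the budget dispute, the initial scope overrun

Tracing upstream from the public budget pushback: the public budget pushback ← the external hiring escalation ← the initial scope delay ← the budget dispute.
A separate upstream branch: the public budget pushback ← the external hiring escalation ← the initial scope delay ← the cross-team vendor turnover ← the initial scope overrun.
Each of those chain origins has no stated cause.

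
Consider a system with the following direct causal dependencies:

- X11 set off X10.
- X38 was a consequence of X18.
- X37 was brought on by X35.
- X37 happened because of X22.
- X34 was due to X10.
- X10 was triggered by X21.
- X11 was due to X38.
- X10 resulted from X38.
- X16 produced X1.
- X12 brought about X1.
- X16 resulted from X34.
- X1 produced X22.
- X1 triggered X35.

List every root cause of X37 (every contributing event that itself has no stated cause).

Tracing upstream from X37: X37 ← X35 ← X1 ← X16 ← X34 ← X10 ← X21.
A separate upstream branch: X37 ← X35 ← X1 ← X16 ← X34 ← X10 ← X38 ← X18.
A separate upstream branch: X37 ← X35 ← X1 ← X12.
Each of those chain origins has no stated cause.

X12, X18, X21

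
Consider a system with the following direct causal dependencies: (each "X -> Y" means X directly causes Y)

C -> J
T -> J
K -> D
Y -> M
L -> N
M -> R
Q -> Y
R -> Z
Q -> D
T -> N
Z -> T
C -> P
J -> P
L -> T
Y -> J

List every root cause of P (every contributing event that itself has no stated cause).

C, L, Q

Tracing upstream from P: P ← J ← T ← L.
A separate upstream branch: P ← J ← Y ← Q.
A separate upstream branch: P ← C.
Each of those chain origins has no stated cause.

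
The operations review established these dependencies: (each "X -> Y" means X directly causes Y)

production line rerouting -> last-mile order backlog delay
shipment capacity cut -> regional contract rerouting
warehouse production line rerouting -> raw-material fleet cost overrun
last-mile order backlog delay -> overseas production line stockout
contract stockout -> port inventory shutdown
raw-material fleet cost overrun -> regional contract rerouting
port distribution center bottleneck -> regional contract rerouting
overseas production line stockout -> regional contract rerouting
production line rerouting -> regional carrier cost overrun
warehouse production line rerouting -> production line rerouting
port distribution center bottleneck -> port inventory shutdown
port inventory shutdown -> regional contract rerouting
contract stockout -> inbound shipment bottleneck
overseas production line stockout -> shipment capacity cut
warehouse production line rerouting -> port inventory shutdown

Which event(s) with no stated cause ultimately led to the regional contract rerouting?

Tracing upstream from the regional contract rerouting: the regional contract rerouting ← the port inventory shutdown ← the contract stockout.
A separate upstream branch: the regional contract rerouting ← the raw-material fleet cost overrun ← the warehouse production line rerouting.
A separate upstream branch: the regional contract rerouting ← the port distribution center bottleneck.
Each of those chain origins has no stated cause.

the contract stockout, the port distribution center bottleneck, the warehouse production line rerouting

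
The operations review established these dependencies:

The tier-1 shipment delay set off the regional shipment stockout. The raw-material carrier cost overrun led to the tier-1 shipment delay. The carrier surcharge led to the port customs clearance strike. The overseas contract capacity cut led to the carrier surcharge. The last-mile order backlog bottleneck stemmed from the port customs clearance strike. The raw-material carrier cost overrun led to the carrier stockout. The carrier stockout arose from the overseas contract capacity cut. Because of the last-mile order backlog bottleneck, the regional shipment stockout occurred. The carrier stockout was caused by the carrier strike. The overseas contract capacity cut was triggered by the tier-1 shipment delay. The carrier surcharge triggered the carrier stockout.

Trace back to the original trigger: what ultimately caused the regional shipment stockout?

Tracing upstream from the regional shipment stockout: the regional shipment stockout ← the tier-1 shipment delay ← the raw-material carrier cost overrun.
The raw-material carrier cost overrun has no stated cause, so it is the root.

the raw-material carrier cost overrun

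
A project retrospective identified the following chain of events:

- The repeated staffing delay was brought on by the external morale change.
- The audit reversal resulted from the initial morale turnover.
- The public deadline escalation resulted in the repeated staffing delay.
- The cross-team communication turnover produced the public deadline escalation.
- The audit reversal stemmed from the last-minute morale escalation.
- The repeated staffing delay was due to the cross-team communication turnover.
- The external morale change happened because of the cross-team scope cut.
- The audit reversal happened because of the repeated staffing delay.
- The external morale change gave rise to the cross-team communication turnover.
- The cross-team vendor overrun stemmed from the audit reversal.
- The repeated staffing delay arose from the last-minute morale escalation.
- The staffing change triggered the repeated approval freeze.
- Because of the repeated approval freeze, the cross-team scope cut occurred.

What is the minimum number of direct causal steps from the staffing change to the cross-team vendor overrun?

6

Shortest chain: the staffing change → the repeated approval freeze → the cross-team scope cut → the external morale change → the repeated staffing delay → the audit reversal → the cross-team vendor overrun.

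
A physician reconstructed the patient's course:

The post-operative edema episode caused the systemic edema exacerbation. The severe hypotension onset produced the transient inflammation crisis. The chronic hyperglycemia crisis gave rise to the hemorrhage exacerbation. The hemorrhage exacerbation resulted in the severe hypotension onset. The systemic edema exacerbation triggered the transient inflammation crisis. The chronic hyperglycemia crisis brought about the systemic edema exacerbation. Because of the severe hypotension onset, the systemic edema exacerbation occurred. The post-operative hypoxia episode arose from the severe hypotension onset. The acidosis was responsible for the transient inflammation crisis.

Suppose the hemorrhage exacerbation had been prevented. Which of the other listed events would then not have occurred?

Downstream of the hemorrhage exacerbation: the severe hypotension onset, the post-operative hypoxia episode, the systemic edema exacerbation, the transient inflammation crisis.
Of those, still caused via another path: the systemic edema exacerbation, the transient inflammation crisis.
The remainder have no surviving cause.

the post-operative hypoxia episode, the severe hypotension onset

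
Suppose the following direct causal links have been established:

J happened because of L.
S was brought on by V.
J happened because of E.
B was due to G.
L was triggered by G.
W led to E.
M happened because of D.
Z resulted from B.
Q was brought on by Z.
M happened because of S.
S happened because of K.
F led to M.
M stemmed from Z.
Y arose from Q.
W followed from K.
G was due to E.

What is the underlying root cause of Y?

K

Tracing upstream from Y: Y ← Q ← Z ← B ← G ← E ← W ← K.
K has no stated cause, so it is the root.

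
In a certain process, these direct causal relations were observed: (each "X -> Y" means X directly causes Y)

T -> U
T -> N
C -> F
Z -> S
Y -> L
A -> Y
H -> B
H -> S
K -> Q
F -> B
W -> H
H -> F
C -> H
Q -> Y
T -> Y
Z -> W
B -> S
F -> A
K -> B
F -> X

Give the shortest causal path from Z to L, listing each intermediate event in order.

Z → W → H → F → A → Y → L

Z → W
W → H
H → F
F → A
A → Y
Y → L
Length: 6 steps.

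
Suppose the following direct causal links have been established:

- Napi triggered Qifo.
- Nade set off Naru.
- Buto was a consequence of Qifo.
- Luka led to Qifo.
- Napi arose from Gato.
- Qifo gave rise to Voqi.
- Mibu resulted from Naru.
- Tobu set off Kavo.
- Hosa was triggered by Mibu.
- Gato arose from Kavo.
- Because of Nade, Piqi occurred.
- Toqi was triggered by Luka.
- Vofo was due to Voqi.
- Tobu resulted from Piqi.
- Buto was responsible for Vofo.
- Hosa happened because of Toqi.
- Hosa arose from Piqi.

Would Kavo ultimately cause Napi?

Yes

There is a causal chain: Kavo → Gato → Napi.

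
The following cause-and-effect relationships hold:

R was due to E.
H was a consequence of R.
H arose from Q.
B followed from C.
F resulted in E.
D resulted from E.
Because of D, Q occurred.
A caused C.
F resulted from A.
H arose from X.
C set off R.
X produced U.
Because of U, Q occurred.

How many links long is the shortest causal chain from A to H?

Shortest chain: A → C → R → H.

3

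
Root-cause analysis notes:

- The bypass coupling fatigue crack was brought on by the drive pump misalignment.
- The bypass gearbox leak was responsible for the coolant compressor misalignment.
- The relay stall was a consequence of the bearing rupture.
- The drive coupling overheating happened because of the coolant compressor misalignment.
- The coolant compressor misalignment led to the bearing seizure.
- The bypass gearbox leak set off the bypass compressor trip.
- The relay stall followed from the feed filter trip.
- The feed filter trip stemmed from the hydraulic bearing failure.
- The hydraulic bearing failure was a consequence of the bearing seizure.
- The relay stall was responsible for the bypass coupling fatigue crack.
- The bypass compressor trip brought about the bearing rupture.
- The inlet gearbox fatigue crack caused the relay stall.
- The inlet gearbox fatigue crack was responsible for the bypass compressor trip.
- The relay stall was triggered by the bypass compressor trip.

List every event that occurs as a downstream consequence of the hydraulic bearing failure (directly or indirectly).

the bypass coupling fatigue crack, the feed filter trip, the relay stall

Direct effects: the feed filter trip.
2 steps out: the relay stall.
3 steps out: the bypass coupling fatigue crack.
Not reachable from it: the bypass gearbox leak, the coolant compressor misalignment, the inlet gearbox fatigue crack, the drive coupling overheating, the bearing seizure, the bypass compressor trip, the bearing rupture, the drive pump misalignment.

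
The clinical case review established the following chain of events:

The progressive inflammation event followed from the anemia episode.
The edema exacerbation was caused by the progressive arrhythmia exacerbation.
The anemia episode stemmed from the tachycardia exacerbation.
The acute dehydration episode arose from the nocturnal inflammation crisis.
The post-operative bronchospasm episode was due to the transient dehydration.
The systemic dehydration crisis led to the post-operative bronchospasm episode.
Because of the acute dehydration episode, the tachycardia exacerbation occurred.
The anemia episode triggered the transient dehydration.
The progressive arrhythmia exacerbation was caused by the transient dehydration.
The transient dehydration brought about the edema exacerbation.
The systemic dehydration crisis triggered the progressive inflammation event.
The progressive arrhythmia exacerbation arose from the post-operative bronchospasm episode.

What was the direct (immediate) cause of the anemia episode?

the tachycardia exacerbation

Upstream contributors include the nocturnal inflammation crisis, the acute dehydration episode, but only the tachycardia exacerbation feeds directly into the anemia episode.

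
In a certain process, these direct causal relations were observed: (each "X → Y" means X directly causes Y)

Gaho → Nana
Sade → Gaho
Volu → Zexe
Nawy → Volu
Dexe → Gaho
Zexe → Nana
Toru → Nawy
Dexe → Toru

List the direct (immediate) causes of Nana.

Upstream contributors include Dexe, Toru, Nawy, Volu, Sade, but only Gaho, Zexe feed directly into Nana.

Gaho, Zexe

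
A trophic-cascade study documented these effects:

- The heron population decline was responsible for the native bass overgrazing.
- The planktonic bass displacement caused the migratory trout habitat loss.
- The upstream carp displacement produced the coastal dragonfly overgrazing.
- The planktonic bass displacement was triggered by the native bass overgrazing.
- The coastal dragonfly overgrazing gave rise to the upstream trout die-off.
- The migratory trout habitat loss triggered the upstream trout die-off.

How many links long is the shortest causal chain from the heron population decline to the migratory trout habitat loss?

3

Shortest chain: the heron population decline → the native bass overgrazing → the planktonic bass displacement → the migratory trout habitat loss.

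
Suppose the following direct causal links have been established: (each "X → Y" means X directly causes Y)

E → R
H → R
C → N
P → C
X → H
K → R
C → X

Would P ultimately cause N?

Yes

There is a causal chain: P → C → N.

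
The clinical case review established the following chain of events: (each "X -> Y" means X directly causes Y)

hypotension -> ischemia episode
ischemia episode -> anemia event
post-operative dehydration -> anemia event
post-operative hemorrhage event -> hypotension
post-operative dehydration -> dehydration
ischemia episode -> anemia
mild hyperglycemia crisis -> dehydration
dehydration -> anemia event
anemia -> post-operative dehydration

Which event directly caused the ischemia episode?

the hypotension

Upstream contributors include the post-operative hemorrhage event, but only the hypotension feeds directly into the ischemia episode.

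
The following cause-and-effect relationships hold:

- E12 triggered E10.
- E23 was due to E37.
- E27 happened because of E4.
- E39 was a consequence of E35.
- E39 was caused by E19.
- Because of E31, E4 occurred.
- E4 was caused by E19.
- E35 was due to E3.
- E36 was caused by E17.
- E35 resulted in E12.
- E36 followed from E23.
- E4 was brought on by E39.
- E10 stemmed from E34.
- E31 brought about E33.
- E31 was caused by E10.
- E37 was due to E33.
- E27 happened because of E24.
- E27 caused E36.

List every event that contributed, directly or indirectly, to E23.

Immediate cause of E23: E37.
Further upstream: E3, E35, E12, E34, E10, E31, E33.

E10, E12, E3, E31, E33, E34, E35, E37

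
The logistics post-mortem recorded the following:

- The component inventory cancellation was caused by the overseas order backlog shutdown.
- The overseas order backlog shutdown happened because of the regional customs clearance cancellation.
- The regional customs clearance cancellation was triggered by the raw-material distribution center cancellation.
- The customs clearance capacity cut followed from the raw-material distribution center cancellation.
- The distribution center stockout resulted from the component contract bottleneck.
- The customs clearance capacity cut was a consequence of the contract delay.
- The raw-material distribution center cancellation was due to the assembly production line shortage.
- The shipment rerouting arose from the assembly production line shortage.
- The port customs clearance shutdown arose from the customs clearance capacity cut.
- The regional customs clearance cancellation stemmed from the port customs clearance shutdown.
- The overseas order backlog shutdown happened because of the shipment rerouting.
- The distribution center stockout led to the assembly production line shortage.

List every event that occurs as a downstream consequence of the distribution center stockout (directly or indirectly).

Direct effects: the assembly production line shortage.
2 steps out: the raw-material distribution center cancellation, the shipment rerouting.
3 steps out: the customs clearance capacity cut, the regional customs clearance cancellation, the overseas order backlog shutdown.
4 steps out: the port customs clearance shutdown, the component inventory cancellation.
Not reachable from it: the component contract bottleneck, the contract delay.

the assembly production line shortage, the component inventory cancellation, the customs clearance capacity cut, the overseas order backlog shutdown, the port customs clearance shutdown, the raw-material distribution center cancellation, the regional customs clearance cancellation, the shipment rerouting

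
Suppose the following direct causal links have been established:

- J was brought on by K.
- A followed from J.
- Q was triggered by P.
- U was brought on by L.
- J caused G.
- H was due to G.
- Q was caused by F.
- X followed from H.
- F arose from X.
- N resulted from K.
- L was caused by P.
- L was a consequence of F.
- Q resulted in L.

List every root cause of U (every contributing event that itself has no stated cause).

Tracing upstream from U: U ← L ← F ← X ← H ← G ← J ← K.
A separate upstream branch: U ← L ← P.
Each of those chain origins has no stated cause.

K, P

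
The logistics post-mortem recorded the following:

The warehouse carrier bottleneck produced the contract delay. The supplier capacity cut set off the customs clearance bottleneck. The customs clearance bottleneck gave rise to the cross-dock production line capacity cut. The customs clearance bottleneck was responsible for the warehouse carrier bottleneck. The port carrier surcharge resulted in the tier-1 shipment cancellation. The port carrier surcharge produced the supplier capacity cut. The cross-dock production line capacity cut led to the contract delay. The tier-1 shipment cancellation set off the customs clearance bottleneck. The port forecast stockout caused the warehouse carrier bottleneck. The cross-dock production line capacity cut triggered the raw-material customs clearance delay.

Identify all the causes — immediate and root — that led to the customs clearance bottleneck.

the port carrier surcharge, the supplier capacity cut, the tier-1 shipment cancellation

Immediate causes of the customs clearance bottleneck: the tier-1 shipment cancellation, the supplier capacity cut.
Further upstream: the port carrier surcharge.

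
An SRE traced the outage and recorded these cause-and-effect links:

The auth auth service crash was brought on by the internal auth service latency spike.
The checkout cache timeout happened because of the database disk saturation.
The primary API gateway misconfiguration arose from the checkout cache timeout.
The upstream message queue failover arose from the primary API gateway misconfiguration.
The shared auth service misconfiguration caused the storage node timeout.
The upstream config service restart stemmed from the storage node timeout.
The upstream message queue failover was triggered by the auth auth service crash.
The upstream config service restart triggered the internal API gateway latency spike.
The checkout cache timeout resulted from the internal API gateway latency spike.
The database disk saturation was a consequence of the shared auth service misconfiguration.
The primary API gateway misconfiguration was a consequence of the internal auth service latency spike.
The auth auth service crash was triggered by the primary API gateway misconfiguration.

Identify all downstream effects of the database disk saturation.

the auth auth service crash, the checkout cache timeout, the primary API gateway misconfiguration, the upstream message queue failover

Direct effects: the checkout cache timeout.
2 steps out: the primary API gateway misconfiguration.
3 steps out: the auth auth service crash, the upstream message queue failover.
Not reachable from it: the shared auth service misconfiguration, the storage node timeout, the upstream config service restart, the internal API gateway latency spike, the internal auth service latency spike.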